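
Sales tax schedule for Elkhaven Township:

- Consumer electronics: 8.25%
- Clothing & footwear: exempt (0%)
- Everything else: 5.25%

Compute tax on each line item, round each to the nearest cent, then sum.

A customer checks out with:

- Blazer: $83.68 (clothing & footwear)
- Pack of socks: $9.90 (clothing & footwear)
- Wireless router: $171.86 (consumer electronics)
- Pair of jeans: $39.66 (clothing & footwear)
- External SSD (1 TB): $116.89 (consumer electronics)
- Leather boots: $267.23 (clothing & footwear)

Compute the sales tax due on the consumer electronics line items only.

Wireless router $171.86: consumer electronics → 8.25% → $14.18
External SSD (1 TB) $116.89: consumer electronics → 8.25% → $9.64
Tax on consumer electronics = $14.18 + $9.64 = $23.82

$23.82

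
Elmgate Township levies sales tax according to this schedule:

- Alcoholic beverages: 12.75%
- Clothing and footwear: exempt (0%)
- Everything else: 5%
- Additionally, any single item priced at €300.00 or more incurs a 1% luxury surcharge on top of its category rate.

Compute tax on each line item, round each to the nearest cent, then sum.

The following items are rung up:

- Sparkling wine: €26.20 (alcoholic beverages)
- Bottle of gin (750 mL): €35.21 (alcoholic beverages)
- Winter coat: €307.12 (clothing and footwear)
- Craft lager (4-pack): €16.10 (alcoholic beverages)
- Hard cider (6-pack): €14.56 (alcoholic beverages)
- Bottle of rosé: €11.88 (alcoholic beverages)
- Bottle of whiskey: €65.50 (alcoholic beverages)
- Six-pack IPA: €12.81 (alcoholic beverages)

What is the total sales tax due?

€26.30

Sparkling wine €26.20: alcoholic beverages → 12.75% → €3.34
Bottle of gin (750 mL) €35.21: alcoholic beverages → 12.75% → €4.49
Winter coat €307.12: clothing and footwear → 0% + 1% surcharge = 1% → €3.07
Craft lager (4-pack) €16.10: alcoholic beverages → 12.75% → €2.05
Hard cider (6-pack) €14.56: alcoholic beverages → 12.75% → €1.86
Bottle of rosé €11.88: alcoholic beverages → 12.75% → €1.51
Bottle of whiskey €65.50: alcoholic beverages → 12.75% → €8.35
Six-pack IPA €12.81: alcoholic beverages → 12.75% → €1.63
Total tax = €3.34 + €4.49 + €3.07 + €2.05 + €1.86 + €1.51 + €8.35 + €1.63 = €26.30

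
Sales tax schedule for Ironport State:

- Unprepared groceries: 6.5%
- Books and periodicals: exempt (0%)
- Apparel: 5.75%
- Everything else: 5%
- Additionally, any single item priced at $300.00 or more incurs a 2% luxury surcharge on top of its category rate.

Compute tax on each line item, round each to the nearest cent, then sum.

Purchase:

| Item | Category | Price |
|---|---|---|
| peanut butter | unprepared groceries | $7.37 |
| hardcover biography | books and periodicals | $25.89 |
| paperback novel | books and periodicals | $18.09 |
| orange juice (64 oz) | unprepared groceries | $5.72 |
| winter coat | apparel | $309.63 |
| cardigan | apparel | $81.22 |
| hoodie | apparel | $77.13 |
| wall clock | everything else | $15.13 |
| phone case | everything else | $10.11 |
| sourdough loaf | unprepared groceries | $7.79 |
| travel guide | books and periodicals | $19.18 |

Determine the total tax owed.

Peanut butter $7.37: unprepared groceries → 6.5% → $0.48
Hardcover biography $25.89: books and periodicals → 0% → $0.00
Paperback novel $18.09: books and periodicals → 0% → $0.00
Orange juice (64 oz) $5.72: unprepared groceries → 6.5% → $0.37
Winter coat $309.63: apparel → 5.75% + 2% surcharge = 7.75% → $24.00
Cardigan $81.22: apparel → 5.75% → $4.67
Hoodie $77.13: apparel → 5.75% → $4.43
Wall clock $15.13: everything else → 5% → $0.76
Phone case $10.11: everything else → 5% → $0.51
Sourdough loaf $7.79: unprepared groceries → 6.5% → $0.51
Travel guide $19.18: books and periodicals → 0% → $0.00
Total tax = $0.48 + $0.37 + $24.00 + $4.67 + $4.43 + $0.76 + $0.51 + $0.51 = $35.73

$35.73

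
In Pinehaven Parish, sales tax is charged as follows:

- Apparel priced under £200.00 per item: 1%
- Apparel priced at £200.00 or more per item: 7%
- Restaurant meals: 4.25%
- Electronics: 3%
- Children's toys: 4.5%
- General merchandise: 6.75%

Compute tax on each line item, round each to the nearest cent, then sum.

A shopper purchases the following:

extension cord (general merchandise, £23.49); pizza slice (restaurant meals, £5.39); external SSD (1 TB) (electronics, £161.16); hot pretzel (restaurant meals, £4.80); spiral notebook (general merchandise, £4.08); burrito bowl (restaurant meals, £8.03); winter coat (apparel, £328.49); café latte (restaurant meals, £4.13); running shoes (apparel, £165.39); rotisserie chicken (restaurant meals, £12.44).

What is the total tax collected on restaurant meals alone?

£1.48

Pizza slice £5.39: restaurant meals → 4.25% → £0.23
Hot pretzel £4.80: restaurant meals → 4.25% → £0.20
Burrito bowl £8.03: restaurant meals → 4.25% → £0.34
Café latte £4.13: restaurant meals → 4.25% → £0.18
Rotisserie chicken £12.44: restaurant meals → 4.25% → £0.53
Tax on restaurant meals = £0.23 + £0.20 + £0.34 + £0.18 + £0.53 = £1.48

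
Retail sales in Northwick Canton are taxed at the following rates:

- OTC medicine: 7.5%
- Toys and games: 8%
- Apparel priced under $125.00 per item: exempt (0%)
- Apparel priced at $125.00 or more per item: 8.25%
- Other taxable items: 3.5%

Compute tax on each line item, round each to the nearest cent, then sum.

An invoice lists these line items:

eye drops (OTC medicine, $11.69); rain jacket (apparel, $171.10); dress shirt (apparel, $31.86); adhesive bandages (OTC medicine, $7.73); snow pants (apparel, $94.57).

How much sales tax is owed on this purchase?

Eye drops $11.69: OTC medicine → 7.5% → $0.88
Rain jacket $171.10: apparel, $125.00 or more → 8.25% → $14.12
Dress shirt $31.86: apparel, under $125.00 → 0% → $0.00
Adhesive bandages $7.73: OTC medicine → 7.5% → $0.58
Snow pants $94.57: apparel, under $125.00 → 0% → $0.00
Total tax = $0.88 + $14.12 + $0.58 = $15.58

$15.58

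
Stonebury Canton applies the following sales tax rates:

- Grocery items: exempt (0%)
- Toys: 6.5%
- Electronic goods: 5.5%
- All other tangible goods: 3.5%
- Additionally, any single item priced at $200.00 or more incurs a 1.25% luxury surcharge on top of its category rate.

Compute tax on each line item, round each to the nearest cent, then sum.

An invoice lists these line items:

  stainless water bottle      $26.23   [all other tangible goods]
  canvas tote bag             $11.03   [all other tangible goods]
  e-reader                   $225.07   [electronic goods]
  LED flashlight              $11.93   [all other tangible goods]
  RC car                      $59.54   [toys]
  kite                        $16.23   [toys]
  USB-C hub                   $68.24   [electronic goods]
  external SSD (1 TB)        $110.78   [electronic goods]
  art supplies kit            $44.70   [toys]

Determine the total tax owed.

Stainless water bottle $26.23: all other tangible goods → 3.5% → $0.92
Canvas tote bag $11.03: all other tangible goods → 3.5% → $0.39
E-reader $225.07: electronic goods → 5.5% + 1.25% surcharge = 6.75% → $15.19
LED flashlight $11.93: all other tangible goods → 3.5% → $0.42
RC car $59.54: toys → 6.5% → $3.87
Kite $16.23: toys → 6.5% → $1.05
USB-C hub $68.24: electronic goods → 5.5% → $3.75
External SSD (1 TB) $110.78: electronic goods → 5.5% → $6.09
Art supplies kit $44.70: toys → 6.5% → $2.91
Total tax = $0.92 + $0.39 + $15.19 + $0.42 + $3.87 + $1.05 + $3.75 + $6.09 + $2.91 = $34.59

$34.59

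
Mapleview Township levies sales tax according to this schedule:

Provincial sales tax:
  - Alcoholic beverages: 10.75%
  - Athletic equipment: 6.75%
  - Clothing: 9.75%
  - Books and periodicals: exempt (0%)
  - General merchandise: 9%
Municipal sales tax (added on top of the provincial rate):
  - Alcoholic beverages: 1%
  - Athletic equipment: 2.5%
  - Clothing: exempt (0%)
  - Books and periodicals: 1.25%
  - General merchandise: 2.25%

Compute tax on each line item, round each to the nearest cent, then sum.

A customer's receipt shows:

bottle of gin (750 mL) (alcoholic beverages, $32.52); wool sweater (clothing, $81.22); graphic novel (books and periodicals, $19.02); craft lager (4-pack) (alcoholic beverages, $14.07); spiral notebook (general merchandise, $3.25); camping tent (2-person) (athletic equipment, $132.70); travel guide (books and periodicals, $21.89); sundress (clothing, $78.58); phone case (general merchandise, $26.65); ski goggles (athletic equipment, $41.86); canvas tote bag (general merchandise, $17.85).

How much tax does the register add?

$43.08

Bottle of gin (750 mL) $32.52: alcoholic beverages → 10.75% + 1% municipal = 11.75% → $3.82
Wool sweater $81.22: clothing → 9.75% + 0% municipal = 9.75% → $7.92
Graphic novel $19.02: books and periodicals → 0% + 1.25% municipal = 1.25% → $0.24
Craft lager (4-pack) $14.07: alcoholic beverages → 10.75% + 1% municipal = 11.75% → $1.65
Spiral notebook $3.25: general merchandise → 9% + 2.25% municipal = 11.25% → $0.37
Camping tent (2-person) $132.70: athletic equipment → 6.75% + 2.5% municipal = 9.25% → $12.27
Travel guide $21.89: books and periodicals → 0% + 1.25% municipal = 1.25% → $0.27
Sundress $78.58: clothing → 9.75% + 0% municipal = 9.75% → $7.66
Phone case $26.65: general merchandise → 9% + 2.25% municipal = 11.25% → $3.00
Ski goggles $41.86: athletic equipment → 6.75% + 2.5% municipal = 9.25% → $3.87
Canvas tote bag $17.85: general merchandise → 9% + 2.25% municipal = 11.25% → $2.01
Total tax = $3.82 + $7.92 + $0.24 + $1.65 + $0.37 + $12.27 + $0.27 + $7.66 + $3.00 + $3.87 + $2.01 = $43.08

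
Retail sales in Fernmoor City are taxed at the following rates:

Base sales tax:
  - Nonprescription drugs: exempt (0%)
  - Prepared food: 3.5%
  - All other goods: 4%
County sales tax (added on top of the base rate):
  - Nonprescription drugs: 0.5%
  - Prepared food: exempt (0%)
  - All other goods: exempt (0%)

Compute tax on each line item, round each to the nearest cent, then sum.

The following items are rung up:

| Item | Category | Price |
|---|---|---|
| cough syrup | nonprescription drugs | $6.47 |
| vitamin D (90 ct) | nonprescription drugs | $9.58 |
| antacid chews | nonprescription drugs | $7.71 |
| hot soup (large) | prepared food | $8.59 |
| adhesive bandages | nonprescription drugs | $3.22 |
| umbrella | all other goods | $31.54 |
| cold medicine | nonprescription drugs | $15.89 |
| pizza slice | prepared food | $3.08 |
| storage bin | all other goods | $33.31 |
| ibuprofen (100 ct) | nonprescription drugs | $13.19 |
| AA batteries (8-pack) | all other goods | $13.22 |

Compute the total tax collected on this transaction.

$3.82

Cough syrup $6.47: nonprescription drugs → 0% + 0.5% county = 0.5% → $0.03
Vitamin D (90 ct) $9.58: nonprescription drugs → 0% + 0.5% county = 0.5% → $0.05
Antacid chews $7.71: nonprescription drugs → 0% + 0.5% county = 0.5% → $0.04
Hot soup (large) $8.59: prepared food → 3.5% + 0% county = 3.5% → $0.30
Adhesive bandages $3.22: nonprescription drugs → 0% + 0.5% county = 0.5% → $0.02
Umbrella $31.54: all other goods → 4% + 0% county = 4% → $1.26
Cold medicine $15.89: nonprescription drugs → 0% + 0.5% county = 0.5% → $0.08
Pizza slice $3.08: prepared food → 3.5% + 0% county = 3.5% → $0.11
Storage bin $33.31: all other goods → 4% + 0% county = 4% → $1.33
Ibuprofen (100 ct) $13.19: nonprescription drugs → 0% + 0.5% county = 0.5% → $0.07
AA batteries (8-pack) $13.22: all other goods → 4% + 0% county = 4% → $0.53
Total tax = $0.03 + $0.05 + $0.04 + $0.30 + $0.02 + $1.26 + $0.08 + $0.11 + $1.33 + $0.07 + $0.53 = $3.82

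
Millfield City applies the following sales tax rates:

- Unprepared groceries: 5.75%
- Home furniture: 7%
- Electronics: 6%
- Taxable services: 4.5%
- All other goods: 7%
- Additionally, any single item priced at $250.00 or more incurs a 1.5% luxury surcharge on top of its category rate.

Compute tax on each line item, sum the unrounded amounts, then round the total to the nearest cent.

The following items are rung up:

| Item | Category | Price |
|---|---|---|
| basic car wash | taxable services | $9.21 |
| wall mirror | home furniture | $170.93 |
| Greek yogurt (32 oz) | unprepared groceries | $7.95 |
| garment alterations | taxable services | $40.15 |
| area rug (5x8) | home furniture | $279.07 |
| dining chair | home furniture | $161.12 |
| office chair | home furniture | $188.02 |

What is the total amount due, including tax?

Basic car wash $9.21: taxable services → 4.5% → $0.41445
Wall mirror $170.93: home furniture → 7% → $11.9651
Greek yogurt (32 oz) $7.95: unprepared groceries → 5.75% → $0.457125
Garment alterations $40.15: taxable services → 4.5% → $1.80675
Area rug (5x8) $279.07: home furniture → 7% + 1.5% surcharge = 8.5% → $23.72095
Dining chair $161.12: home furniture → 7% → $11.2784
Office chair $188.02: home furniture → 7% → $13.1614
Subtotal = $856.45; unrounded tax = $62.804175 → $62.80; total due = $919.25

$919.25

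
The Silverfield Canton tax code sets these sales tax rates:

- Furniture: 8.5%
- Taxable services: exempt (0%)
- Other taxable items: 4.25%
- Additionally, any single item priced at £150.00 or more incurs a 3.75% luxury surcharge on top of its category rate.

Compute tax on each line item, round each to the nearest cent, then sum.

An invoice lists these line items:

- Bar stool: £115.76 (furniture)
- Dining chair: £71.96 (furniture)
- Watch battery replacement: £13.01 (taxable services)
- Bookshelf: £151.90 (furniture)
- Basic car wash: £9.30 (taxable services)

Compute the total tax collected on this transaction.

£34.57

Bar stool £115.76: furniture → 8.5% → £9.84
Dining chair £71.96: furniture → 8.5% → £6.12
Watch battery replacement £13.01: taxable services → 0% → £0.00
Bookshelf £151.90: furniture → 8.5% + 3.75% surcharge = 12.25% → £18.61
Basic car wash £9.30: taxable services → 0% → £0.00
Total tax = £9.84 + £6.12 + £18.61 = £34.57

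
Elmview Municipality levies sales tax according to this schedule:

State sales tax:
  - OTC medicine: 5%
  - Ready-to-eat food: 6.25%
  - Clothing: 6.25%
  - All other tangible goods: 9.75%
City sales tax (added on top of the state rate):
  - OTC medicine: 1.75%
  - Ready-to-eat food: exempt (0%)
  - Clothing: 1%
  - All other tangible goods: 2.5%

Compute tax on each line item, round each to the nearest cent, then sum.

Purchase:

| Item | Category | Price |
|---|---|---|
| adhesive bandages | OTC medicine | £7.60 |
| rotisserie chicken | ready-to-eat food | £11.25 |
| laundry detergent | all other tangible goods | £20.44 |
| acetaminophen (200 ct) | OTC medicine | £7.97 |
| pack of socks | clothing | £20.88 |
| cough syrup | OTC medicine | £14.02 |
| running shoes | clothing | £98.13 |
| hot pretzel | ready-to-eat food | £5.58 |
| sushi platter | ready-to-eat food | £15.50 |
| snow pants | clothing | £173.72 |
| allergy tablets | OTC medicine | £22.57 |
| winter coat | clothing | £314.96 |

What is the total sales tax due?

Adhesive bandages £7.60: OTC medicine → 5% + 1.75% city = 6.75% → £0.51
Rotisserie chicken £11.25: ready-to-eat food → 6.25% + 0% city = 6.25% → £0.70
Laundry detergent £20.44: all other tangible goods → 9.75% + 2.5% city = 12.25% → £2.50
Acetaminophen (200 ct) £7.97: OTC medicine → 5% + 1.75% city = 6.75% → £0.54
Pack of socks £20.88: clothing → 6.25% + 1% city = 7.25% → £1.51
Cough syrup £14.02: OTC medicine → 5% + 1.75% city = 6.75% → £0.95
Running shoes £98.13: clothing → 6.25% + 1% city = 7.25% → £7.11
Hot pretzel £5.58: ready-to-eat food → 6.25% + 0% city = 6.25% → £0.35
Sushi platter £15.50: ready-to-eat food → 6.25% + 0% city = 6.25% → £0.97
Snow pants £173.72: clothing → 6.25% + 1% city = 7.25% → £12.59
Allergy tablets £22.57: OTC medicine → 5% + 1.75% city = 6.75% → £1.52
Winter coat £314.96: clothing → 6.25% + 1% city = 7.25% → £22.83
Total tax = £0.51 + £0.70 + £2.50 + £0.54 + £1.51 + £0.95 + £7.11 + £0.35 + £0.97 + £12.59 + £1.52 + £22.83 = £52.08

£52.08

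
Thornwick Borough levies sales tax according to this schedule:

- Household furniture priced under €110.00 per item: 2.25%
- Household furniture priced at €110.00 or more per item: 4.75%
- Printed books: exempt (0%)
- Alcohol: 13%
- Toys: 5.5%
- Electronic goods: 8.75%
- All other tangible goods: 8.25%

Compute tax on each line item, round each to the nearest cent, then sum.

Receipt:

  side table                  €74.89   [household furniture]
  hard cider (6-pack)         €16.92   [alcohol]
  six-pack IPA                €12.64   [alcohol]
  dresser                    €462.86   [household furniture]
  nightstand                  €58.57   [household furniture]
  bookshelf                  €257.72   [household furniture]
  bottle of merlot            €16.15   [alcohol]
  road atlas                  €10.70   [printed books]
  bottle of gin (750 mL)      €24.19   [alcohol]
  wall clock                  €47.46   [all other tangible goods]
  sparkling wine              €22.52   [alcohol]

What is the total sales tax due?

Side table €74.89: household furniture, under €110.00 → 2.25% → €1.69
Hard cider (6-pack) €16.92: alcohol → 13% → €2.20
Six-pack IPA €12.64: alcohol → 13% → €1.64
Dresser €462.86: household furniture, €110.00 or more → 4.75% → €21.99
Nightstand €58.57: household furniture, under €110.00 → 2.25% → €1.32
Bookshelf €257.72: household furniture, €110.00 or more → 4.75% → €12.24
Bottle of merlot €16.15: alcohol → 13% → €2.10
Road atlas €10.70: printed books → 0% → €0.00
Bottle of gin (750 mL) €24.19: alcohol → 13% → €3.14
Wall clock €47.46: all other tangible goods → 8.25% → €3.92
Sparkling wine €22.52: alcohol → 13% → €2.93
Total tax = €1.69 + €2.20 + €1.64 + €21.99 + €1.32 + €12.24 + €2.10 + €3.14 + €3.92 + €2.93 = €53.17

€53.17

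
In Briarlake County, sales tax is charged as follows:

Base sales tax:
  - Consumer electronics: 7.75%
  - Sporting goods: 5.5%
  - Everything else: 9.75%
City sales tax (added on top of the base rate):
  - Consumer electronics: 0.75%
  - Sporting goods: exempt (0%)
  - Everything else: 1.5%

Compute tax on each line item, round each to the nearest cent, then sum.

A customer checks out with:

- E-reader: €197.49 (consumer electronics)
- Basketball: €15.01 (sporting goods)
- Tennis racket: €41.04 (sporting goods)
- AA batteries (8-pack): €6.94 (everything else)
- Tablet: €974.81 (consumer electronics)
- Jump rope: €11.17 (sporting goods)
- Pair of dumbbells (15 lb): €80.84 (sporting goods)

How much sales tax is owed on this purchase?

E-reader €197.49: consumer electronics → 7.75% + 0.75% city = 8.5% → €16.79
Basketball €15.01: sporting goods → 5.5% + 0% city = 5.5% → €0.83
Tennis racket €41.04: sporting goods → 5.5% + 0% city = 5.5% → €2.26
AA batteries (8-pack) €6.94: everything else → 9.75% + 1.5% city = 11.25% → €0.78
Tablet €974.81: consumer electronics → 7.75% + 0.75% city = 8.5% → €82.86
Jump rope €11.17: sporting goods → 5.5% + 0% city = 5.5% → €0.61
Pair of dumbbells (15 lb) €80.84: sporting goods → 5.5% + 0% city = 5.5% → €4.45
Total tax = €16.79 + €0.83 + €2.26 + €0.78 + €82.86 + €0.61 + €4.45 = €108.58

€108.58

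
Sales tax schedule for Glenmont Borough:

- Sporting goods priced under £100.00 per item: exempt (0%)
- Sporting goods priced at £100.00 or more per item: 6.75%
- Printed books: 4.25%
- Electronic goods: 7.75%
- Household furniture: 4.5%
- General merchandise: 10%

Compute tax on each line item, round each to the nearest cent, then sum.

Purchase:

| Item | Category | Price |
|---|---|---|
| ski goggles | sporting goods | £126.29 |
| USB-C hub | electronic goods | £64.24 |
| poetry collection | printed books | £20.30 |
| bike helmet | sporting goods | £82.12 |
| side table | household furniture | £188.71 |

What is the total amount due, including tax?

Ski goggles £126.29: sporting goods, £100.00 or more → 6.75% → £8.52
USB-C hub £64.24: electronic goods → 7.75% → £4.98
Poetry collection £20.30: printed books → 4.25% → £0.86
Bike helmet £82.12: sporting goods, under £100.00 → 0% → £0.00
Side table £188.71: household furniture → 4.5% → £8.49
Subtotal = £481.66; tax = £22.85; total due = £504.51

£504.51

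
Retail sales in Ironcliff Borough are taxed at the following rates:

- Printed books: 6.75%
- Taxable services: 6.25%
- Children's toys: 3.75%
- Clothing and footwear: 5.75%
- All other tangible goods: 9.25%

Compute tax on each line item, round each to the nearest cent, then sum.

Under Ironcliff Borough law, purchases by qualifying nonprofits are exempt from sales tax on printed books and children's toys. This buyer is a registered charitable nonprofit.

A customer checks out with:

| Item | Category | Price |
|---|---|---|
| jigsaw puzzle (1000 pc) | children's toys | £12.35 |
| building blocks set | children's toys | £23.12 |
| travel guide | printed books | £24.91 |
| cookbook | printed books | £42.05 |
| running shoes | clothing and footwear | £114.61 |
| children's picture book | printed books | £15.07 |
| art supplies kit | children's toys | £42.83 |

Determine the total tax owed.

£6.59

Jigsaw puzzle (1000 pc) £12.35: children's toys, buyer-exempt → 0% → £0.00
Building blocks set £23.12: children's toys, buyer-exempt → 0% → £0.00
Travel guide £24.91: printed books, buyer-exempt → 0% → £0.00
Cookbook £42.05: printed books, buyer-exempt → 0% → £0.00
Running shoes £114.61: clothing and footwear → 5.75% → £6.59
Children's picture book £15.07: printed books, buyer-exempt → 0% → £0.00
Art supplies kit £42.83: children's toys, buyer-exempt → 0% → £0.00
Total tax = £6.59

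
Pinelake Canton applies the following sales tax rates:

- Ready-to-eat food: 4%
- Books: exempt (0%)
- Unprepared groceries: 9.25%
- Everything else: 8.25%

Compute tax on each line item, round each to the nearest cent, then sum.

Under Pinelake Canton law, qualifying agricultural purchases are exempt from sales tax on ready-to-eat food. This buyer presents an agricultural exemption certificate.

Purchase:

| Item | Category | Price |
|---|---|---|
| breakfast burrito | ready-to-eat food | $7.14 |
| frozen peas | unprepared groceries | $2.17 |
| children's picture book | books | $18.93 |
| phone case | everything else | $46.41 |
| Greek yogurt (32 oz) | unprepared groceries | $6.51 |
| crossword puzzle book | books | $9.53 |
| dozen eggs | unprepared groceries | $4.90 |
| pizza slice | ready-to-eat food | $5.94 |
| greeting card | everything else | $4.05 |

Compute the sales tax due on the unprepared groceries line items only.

Frozen peas $2.17: unprepared groceries → 9.25% → $0.20
Greek yogurt (32 oz) $6.51: unprepared groceries → 9.25% → $0.60
Dozen eggs $4.90: unprepared groceries → 9.25% → $0.45
Tax on unprepared groceries = $0.20 + $0.60 + $0.45 = $1.25

$1.25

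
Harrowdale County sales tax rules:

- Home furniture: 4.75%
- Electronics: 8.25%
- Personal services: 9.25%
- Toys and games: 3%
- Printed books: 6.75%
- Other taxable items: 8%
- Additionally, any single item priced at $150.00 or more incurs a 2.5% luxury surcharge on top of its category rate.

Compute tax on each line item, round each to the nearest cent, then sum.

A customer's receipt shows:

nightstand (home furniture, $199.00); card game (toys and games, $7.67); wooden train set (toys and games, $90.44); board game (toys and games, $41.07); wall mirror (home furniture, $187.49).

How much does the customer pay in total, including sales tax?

Nightstand $199.00: home furniture → 4.75% + 2.5% surcharge = 7.25% → $14.43
Card game $7.67: toys and games → 3% → $0.23
Wooden train set $90.44: toys and games → 3% → $2.71
Board game $41.07: toys and games → 3% → $1.23
Wall mirror $187.49: home furniture → 4.75% + 2.5% surcharge = 7.25% → $13.59
Subtotal = $525.67; tax = $32.19; total due = $557.86

$557.86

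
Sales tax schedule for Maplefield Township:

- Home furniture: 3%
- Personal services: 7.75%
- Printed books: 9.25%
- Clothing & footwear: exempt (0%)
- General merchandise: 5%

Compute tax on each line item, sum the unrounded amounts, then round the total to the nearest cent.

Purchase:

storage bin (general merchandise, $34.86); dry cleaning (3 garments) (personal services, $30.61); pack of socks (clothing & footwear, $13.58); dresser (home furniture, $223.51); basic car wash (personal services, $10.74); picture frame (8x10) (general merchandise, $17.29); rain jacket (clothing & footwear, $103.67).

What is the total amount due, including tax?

$446.78

Storage bin $34.86: general merchandise → 5% → $1.743
Dry cleaning (3 garments) $30.61: personal services → 7.75% → $2.372275
Pack of socks $13.58: clothing & footwear → 0% → $0.00
Dresser $223.51: home furniture → 3% → $6.7053
Basic car wash $10.74: personal services → 7.75% → $0.83235
Picture frame (8x10) $17.29: general merchandise → 5% → $0.8645
Rain jacket $103.67: clothing & footwear → 0% → $0.00
Subtotal = $434.26; unrounded tax = $12.517425 → $12.52; total due = $446.78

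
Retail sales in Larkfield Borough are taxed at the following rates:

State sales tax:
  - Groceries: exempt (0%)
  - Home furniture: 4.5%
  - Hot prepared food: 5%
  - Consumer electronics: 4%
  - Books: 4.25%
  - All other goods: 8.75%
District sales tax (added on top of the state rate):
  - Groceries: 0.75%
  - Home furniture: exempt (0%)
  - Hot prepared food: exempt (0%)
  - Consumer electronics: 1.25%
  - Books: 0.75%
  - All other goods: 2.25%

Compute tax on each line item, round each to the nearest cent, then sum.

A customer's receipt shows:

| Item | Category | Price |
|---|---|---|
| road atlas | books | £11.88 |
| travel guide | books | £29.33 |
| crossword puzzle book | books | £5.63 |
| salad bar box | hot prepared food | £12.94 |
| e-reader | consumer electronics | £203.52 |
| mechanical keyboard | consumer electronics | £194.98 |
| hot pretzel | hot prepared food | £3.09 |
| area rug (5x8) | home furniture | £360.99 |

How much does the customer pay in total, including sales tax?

£862.66

Road atlas £11.88: books → 4.25% + 0.75% district = 5% → £0.59
Travel guide £29.33: books → 4.25% + 0.75% district = 5% → £1.47
Crossword puzzle book £5.63: books → 4.25% + 0.75% district = 5% → £0.28
Salad bar box £12.94: hot prepared food → 5% + 0% district = 5% → £0.65
E-reader £203.52: consumer electronics → 4% + 1.25% district = 5.25% → £10.68
Mechanical keyboard £194.98: consumer electronics → 4% + 1.25% district = 5.25% → £10.24
Hot pretzel £3.09: hot prepared food → 5% + 0% district = 5% → £0.15
Area rug (5x8) £360.99: home furniture → 4.5% + 0% district = 4.5% → £16.24
Subtotal = £822.36; tax = £40.30; total due = £862.66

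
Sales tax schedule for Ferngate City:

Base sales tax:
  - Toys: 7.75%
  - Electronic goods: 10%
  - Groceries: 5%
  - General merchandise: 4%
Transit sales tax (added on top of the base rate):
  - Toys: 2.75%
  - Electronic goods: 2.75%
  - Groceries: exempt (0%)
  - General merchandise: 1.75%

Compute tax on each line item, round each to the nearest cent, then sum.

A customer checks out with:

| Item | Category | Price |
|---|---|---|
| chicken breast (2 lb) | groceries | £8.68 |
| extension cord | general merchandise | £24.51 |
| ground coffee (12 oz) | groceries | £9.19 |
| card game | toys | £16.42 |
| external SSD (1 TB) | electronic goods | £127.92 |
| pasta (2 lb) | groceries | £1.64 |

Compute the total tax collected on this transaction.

Chicken breast (2 lb) £8.68: groceries → 5% + 0% transit = 5% → £0.43
Extension cord £24.51: general merchandise → 4% + 1.75% transit = 5.75% → £1.41
Ground coffee (12 oz) £9.19: groceries → 5% + 0% transit = 5% → £0.46
Card game £16.42: toys → 7.75% + 2.75% transit = 10.5% → £1.72
External SSD (1 TB) £127.92: electronic goods → 10% + 2.75% transit = 12.75% → £16.31
Pasta (2 lb) £1.64: groceries → 5% + 0% transit = 5% → £0.08
Total tax = £0.43 + £1.41 + £0.46 + £1.72 + £16.31 + £0.08 = £20.41

£20.41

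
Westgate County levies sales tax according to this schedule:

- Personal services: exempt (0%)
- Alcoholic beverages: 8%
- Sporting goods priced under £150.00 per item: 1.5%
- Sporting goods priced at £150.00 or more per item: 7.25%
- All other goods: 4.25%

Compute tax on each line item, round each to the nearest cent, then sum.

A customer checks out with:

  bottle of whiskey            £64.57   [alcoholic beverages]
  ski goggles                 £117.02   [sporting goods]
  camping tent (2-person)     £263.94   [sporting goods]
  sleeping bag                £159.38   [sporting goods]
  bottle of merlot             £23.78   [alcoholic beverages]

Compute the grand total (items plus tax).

£668.22

Bottle of whiskey £64.57: alcoholic beverages → 8% → £5.17
Ski goggles £117.02: sporting goods, under £150.00 → 1.5% → £1.76
Camping tent (2-person) £263.94: sporting goods, £150.00 or more → 7.25% → £19.14
Sleeping bag £159.38: sporting goods, £150.00 or more → 7.25% → £11.56
Bottle of merlot £23.78: alcoholic beverages → 8% → £1.90
Subtotal = £628.69; tax = £39.53; total due = £668.22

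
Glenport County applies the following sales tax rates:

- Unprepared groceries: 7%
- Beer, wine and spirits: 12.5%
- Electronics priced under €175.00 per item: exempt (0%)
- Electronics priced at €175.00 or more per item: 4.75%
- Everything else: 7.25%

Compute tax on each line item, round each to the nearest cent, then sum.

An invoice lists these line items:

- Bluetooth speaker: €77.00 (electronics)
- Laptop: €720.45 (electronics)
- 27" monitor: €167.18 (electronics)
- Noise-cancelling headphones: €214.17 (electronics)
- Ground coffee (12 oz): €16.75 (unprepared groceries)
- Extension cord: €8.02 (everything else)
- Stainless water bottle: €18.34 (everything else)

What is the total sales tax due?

Bluetooth speaker €77.00: electronics, under €175.00 → 0% → €0.00
Laptop €720.45: electronics, €175.00 or more → 4.75% → €34.22
27" monitor €167.18: electronics, under €175.00 → 0% → €0.00
Noise-cancelling headphones €214.17: electronics, €175.00 or more → 4.75% → €10.17
Ground coffee (12 oz) €16.75: unprepared groceries → 7% → €1.17
Extension cord €8.02: everything else → 7.25% → €0.58
Stainless water bottle €18.34: everything else → 7.25% → €1.33
Total tax = €34.22 + €10.17 + €1.17 + €0.58 + €1.33 = €47.47

€47.47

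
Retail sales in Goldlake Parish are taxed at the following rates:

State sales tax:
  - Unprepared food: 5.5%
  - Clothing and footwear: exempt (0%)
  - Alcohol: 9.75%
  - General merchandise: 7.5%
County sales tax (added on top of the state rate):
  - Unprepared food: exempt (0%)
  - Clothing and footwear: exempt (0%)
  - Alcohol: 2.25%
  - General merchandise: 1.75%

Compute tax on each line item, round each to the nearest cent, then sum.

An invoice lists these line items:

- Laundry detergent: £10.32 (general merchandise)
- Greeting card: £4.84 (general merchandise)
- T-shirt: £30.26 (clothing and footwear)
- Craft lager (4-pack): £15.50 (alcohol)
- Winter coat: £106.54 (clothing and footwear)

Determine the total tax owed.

Laundry detergent £10.32: general merchandise → 7.5% + 1.75% county = 9.25% → £0.95
Greeting card £4.84: general merchandise → 7.5% + 1.75% county = 9.25% → £0.45
T-shirt £30.26: clothing and footwear → 0% + 0% county = 0% → £0.00
Craft lager (4-pack) £15.50: alcohol → 9.75% + 2.25% county = 12% → £1.86
Winter coat £106.54: clothing and footwear → 0% + 0% county = 0% → £0.00
Total tax = £0.95 + £0.45 + £1.86 = £3.26

£3.26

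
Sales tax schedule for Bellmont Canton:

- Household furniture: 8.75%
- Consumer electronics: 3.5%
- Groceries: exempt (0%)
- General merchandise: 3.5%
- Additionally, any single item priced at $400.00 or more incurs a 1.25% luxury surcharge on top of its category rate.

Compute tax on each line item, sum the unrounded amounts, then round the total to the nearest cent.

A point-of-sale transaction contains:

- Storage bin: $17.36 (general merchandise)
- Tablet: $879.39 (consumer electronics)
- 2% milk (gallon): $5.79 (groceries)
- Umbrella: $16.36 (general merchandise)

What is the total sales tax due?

Storage bin $17.36: general merchandise → 3.5% → $0.6076
Tablet $879.39: consumer electronics → 3.5% + 1.25% surcharge = 4.75% → $41.771025
2% milk (gallon) $5.79: groceries → 0% → $0.00
Umbrella $16.36: general merchandise → 3.5% → $0.5726
Unrounded tax sum = $42.951225 → $42.95

$42.95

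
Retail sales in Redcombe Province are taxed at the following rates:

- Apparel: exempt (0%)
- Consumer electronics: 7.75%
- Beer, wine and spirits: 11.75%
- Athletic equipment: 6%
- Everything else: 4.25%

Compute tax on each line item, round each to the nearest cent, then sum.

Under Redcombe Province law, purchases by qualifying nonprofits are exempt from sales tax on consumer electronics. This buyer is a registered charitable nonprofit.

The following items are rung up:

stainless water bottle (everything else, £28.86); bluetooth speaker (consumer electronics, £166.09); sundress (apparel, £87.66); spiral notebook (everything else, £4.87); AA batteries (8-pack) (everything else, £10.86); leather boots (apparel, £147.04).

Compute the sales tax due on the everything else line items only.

Stainless water bottle £28.86: everything else → 4.25% → £1.23
Spiral notebook £4.87: everything else → 4.25% → £0.21
AA batteries (8-pack) £10.86: everything else → 4.25% → £0.46
Tax on everything else = £1.23 + £0.21 + £0.46 = £1.90

£1.90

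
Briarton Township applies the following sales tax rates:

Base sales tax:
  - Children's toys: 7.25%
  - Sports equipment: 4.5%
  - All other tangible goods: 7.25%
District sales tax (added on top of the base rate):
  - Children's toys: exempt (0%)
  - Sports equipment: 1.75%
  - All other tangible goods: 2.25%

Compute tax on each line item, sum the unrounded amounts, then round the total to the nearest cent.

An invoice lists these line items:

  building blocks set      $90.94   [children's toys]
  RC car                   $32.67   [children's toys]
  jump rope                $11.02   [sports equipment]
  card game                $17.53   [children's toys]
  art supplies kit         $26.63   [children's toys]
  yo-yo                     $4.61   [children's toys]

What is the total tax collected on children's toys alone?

Building blocks set $90.94: children's toys → 7.25% + 0% district = 7.25% → $6.59315
RC car $32.67: children's toys → 7.25% + 0% district = 7.25% → $2.368575
Card game $17.53: children's toys → 7.25% + 0% district = 7.25% → $1.270925
Art supplies kit $26.63: children's toys → 7.25% + 0% district = 7.25% → $1.930675
Yo-yo $4.61: children's toys → 7.25% + 0% district = 7.25% → $0.334225
Tax on children's toys: unrounded sum = $12.49755 → $12.50

$12.50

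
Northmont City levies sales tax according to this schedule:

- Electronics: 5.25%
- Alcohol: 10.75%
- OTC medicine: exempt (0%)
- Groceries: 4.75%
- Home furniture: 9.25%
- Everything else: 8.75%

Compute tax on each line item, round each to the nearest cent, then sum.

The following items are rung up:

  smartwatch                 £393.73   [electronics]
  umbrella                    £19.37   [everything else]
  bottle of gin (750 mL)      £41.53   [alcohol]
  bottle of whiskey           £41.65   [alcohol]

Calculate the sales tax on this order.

Smartwatch £393.73: electronics → 5.25% → £20.67
Umbrella £19.37: everything else → 8.75% → £1.69
Bottle of gin (750 mL) £41.53: alcohol → 10.75% → £4.46
Bottle of whiskey £41.65: alcohol → 10.75% → £4.48
Total tax = £20.67 + £1.69 + £4.46 + £4.48 = £31.30

£31.30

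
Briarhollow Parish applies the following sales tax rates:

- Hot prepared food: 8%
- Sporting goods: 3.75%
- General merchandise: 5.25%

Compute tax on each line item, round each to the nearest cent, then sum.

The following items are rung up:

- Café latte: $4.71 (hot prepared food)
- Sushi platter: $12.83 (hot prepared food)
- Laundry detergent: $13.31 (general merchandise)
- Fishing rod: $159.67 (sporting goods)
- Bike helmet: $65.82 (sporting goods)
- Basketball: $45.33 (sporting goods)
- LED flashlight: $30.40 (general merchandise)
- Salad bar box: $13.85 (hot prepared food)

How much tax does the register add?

Café latte $4.71: hot prepared food → 8% → $0.38
Sushi platter $12.83: hot prepared food → 8% → $1.03
Laundry detergent $13.31: general merchandise → 5.25% → $0.70
Fishing rod $159.67: sporting goods → 3.75% → $5.99
Bike helmet $65.82: sporting goods → 3.75% → $2.47
Basketball $45.33: sporting goods → 3.75% → $1.70
LED flashlight $30.40: general merchandise → 5.25% → $1.60
Salad bar box $13.85: hot prepared food → 8% → $1.11
Total tax = $0.38 + $1.03 + $0.70 + $5.99 + $2.47 + $1.70 + $1.60 + $1.11 = $14.98

$14.98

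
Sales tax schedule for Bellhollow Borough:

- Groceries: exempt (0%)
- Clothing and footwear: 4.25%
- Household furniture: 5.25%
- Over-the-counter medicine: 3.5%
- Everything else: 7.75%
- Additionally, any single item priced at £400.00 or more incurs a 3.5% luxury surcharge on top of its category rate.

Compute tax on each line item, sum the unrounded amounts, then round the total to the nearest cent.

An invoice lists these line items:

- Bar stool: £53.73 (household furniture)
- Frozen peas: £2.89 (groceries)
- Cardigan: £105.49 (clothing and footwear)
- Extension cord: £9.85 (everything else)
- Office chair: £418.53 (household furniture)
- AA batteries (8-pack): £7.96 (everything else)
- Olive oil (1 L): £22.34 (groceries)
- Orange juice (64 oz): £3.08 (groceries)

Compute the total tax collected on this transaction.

Bar stool £53.73: household furniture → 5.25% → £2.820825
Frozen peas £2.89: groceries → 0% → £0.00
Cardigan £105.49: clothing and footwear → 4.25% → £4.483325
Extension cord £9.85: everything else → 7.75% → £0.763375
Office chair £418.53: household furniture → 5.25% + 3.5% surcharge = 8.75% → £36.621375
AA batteries (8-pack) £7.96: everything else → 7.75% → £0.6169
Olive oil (1 L) £22.34: groceries → 0% → £0.00
Orange juice (64 oz) £3.08: groceries → 0% → £0.00
Unrounded tax sum = £45.3058 → £45.31

£45.31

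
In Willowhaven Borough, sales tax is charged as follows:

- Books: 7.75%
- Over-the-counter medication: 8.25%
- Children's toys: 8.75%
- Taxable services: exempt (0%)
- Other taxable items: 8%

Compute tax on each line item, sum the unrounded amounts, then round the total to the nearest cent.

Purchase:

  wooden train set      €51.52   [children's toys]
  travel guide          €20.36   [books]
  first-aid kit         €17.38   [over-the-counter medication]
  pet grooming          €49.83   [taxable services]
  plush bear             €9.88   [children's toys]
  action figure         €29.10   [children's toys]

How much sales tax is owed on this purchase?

€10.93

Wooden train set €51.52: children's toys → 8.75% → €4.508
Travel guide €20.36: books → 7.75% → €1.5779
First-aid kit €17.38: over-the-counter medication → 8.25% → €1.43385
Pet grooming €49.83: taxable services → 0% → €0.00
Plush bear €9.88: children's toys → 8.75% → €0.8645
Action figure €29.10: children's toys → 8.75% → €2.54625
Unrounded tax sum = €10.9305 → €10.93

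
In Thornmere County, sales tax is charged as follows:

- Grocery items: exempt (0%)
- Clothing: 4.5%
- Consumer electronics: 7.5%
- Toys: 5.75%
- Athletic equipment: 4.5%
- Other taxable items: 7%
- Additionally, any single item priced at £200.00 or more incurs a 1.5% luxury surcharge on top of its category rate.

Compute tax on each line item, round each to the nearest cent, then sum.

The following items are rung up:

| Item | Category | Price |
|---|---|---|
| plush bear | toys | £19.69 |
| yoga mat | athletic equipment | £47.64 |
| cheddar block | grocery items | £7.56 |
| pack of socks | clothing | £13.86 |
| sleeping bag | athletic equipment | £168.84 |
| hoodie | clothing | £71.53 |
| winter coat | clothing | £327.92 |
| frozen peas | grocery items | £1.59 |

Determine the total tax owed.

£34.39

Plush bear £19.69: toys → 5.75% → £1.13
Yoga mat £47.64: athletic equipment → 4.5% → £2.14
Cheddar block £7.56: grocery items → 0% → £0.00
Pack of socks £13.86: clothing → 4.5% → £0.62
Sleeping bag £168.84: athletic equipment → 4.5% → £7.60
Hoodie £71.53: clothing → 4.5% → £3.22
Winter coat £327.92: clothing → 4.5% + 1.5% surcharge = 6% → £19.68
Frozen peas £1.59: grocery items → 0% → £0.00
Total tax = £1.13 + £2.14 + £0.62 + £7.60 + £3.22 + £19.68 = £34.39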